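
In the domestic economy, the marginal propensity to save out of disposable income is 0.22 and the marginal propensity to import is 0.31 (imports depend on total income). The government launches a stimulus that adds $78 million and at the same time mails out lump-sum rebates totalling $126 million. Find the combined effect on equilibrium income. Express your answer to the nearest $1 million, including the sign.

+$333 million

MPC = 1 − MPS = 1 − 0.22 = 0.78.
Expenditure multiplier = 1/(1 − c + m) = 1/(1 − 0.78 + 0.31) = 1/0.53 ≈ 1.887.
ΔG contributes k·ΔG = (+$78 million) / 0.53 ≈ +$147.2 million.
ΔT of −$126 million changes first-round spending by −c·ΔT = +$98.28 million, contributing k·(−c·ΔT) = (+$98.28 million) / 0.53 ≈ +$185.4 million.
Net ΔY = k(ΔG − c·ΔT) = (+$176.28 million) / 0.53 ≈ +$333 million.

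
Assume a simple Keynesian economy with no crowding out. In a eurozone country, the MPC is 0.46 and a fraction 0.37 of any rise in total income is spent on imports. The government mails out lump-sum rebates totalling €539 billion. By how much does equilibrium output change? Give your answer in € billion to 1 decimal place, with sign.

+€272.5 billion

A lump-sum tax change of −€539 billion shifts disposable income by +€539 billion; first-round consumption changes by −c × ΔT = −0.46 × (−€539 billion) = +€247.94 billion.
Expenditure multiplier = 1/(1 − c + m) = 1/(1 − 0.46 + 0.37) = 1/0.91 ≈ 1.099.
The tax multiplier is −c × k ≈ −0.505, so ΔY = k × (−c·ΔT) = (+€247.94 billion) / 0.91 ≈ +€272.5 billion.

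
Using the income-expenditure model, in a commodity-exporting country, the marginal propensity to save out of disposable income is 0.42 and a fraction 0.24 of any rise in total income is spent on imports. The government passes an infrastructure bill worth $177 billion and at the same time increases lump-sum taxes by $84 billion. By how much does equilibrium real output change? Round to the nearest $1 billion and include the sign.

+$194 billion

MPC = 1 − MPS = 1 − 0.42 = 0.58.
Expenditure multiplier = 1/(1 − c + m) = 1/(1 − 0.58 + 0.24) = 1/0.66 ≈ 1.515.
ΔG contributes k·ΔG = (+$177 billion) / 0.66 ≈ +$268.2 billion.
ΔT of +$84 billion changes first-round spending by −c·ΔT = −$48.72 billion, contributing k·(−c·ΔT) = (−$48.72 billion) / 0.66 ≈ −$73.8 billion.
Net ΔY = k(ΔG − c·ΔT) = (+$128.28 billion) / 0.66 ≈ +$194 billion.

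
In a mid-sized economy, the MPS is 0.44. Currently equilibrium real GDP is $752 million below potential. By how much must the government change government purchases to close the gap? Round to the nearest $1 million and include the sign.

MPC = 1 − MPS = 1 − 0.44 = 0.56.
Spending multiplier = 1/(1 − MPC) = 1/(1 − 0.56) = 1/0.44 ≈ 2.273.
Need ΔY = +$752 million, so ΔG = ΔY/k = (+$752 million) × 0.44 ≈ +$331 million.
The government should increase government purchases by $331 million.

+$331 million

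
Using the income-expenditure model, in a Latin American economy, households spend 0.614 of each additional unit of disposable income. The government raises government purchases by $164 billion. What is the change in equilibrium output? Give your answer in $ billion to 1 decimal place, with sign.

+$424.9 billion

Spending multiplier = 1/(1 − MPC) = 1/(1 − 0.614) = 1/0.386 ≈ 2.591.
ΔY = k × ΔG = (+$164 billion) / 0.386 ≈ +$424.9 billion.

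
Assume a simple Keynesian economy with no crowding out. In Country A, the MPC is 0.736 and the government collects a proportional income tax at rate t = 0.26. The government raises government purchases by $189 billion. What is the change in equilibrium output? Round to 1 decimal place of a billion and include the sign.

+$415.1 billion

Expenditure multiplier = 1/(1 − c(1−t)) = 1/(1 − 0.736×0.74) = 1/0.45536 ≈ 2.196.
ΔY = k × ΔG = (+$189 billion) / 0.45536 ≈ +$415.1 billion.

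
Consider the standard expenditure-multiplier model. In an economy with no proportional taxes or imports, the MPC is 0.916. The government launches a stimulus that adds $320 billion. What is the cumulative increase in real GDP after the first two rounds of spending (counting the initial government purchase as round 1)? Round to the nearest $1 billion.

$613 billion

Round 1 adds ΔG = $320 billion; each later round is MPC = 0.916 times the previous.
After 2 rounds: 320 + 293.12 = ΔG·(1 − c^2)/(1 − c) = 320 × (1 − 0.839056)/0.084 ≈ $613 billion.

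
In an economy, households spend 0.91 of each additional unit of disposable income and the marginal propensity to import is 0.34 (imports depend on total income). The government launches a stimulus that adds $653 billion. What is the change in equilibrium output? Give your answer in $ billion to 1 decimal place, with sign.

Spending multiplier = 1/(1 − c + m) = 1/(1 − 0.91 + 0.34) = 1/0.43 ≈ 2.326.
ΔY = k × ΔG = (+$653 billion) / 0.43 ≈ +$1,518.6 billion.

+$1,518.6 billion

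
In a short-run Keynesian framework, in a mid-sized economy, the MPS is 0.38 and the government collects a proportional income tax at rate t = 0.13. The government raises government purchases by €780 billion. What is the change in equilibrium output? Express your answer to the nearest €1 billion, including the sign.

MPC = 1 − MPS = 1 − 0.38 = 0.62.
Expenditure multiplier = 1/(1 − c(1−t)) = 1/(1 − 0.62×0.87) = 1/0.4606 ≈ 2.171.
ΔY = k × ΔG = (+€780 billion) / 0.4606 ≈ +€1,693 billion.

+€1,693 billion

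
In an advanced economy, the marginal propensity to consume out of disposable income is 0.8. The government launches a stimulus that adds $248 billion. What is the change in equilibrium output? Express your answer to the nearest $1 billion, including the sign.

+$1,240 billion

Government-spending multiplier = 1/(1 − MPC) = 1/(1 − 0.8) = 1/0.2 = 5.
ΔY = k × ΔG = (+$248 billion) / 0.2 = +$1,240 billion.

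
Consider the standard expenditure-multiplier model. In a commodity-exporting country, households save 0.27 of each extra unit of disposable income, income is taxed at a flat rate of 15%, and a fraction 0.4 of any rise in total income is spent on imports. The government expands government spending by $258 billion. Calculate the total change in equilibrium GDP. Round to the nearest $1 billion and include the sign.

+$331 billion

MPC = 1 − MPS = 1 − 0.27 = 0.73.
Spending multiplier = 1/(1 − c(1−t) + m) = 1/(1 − 0.73×0.85 + 0.4) = 1/0.7795 ≈ 1.283.
ΔY = k × ΔG = (+$258 billion) / 0.7795 ≈ +$331 billion.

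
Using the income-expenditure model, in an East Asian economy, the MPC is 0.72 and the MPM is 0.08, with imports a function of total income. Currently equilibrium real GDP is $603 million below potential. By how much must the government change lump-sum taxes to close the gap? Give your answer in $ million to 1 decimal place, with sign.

Spending multiplier = 1/(1 − c + m) = 1/(1 − 0.72 + 0.08) = 1/0.36 ≈ 2.778.
Tax multiplier = −c·k = −0.72/0.36 = −2. Need ΔY = +$603 million, so ΔT = ΔY/(−c·k) = −(+$603 million) × 0.36 / 0.72 = −$301.5 million.
The government should cut lump-sum taxes by $301.5 million.

−$301.5 million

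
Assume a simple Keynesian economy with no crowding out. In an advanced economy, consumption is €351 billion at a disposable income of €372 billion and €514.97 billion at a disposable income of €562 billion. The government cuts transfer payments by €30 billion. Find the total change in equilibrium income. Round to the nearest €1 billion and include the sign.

−€189 billion

MPC = ΔC/ΔYd = (514.97 − 351)/(562 − 372) = 163.97/190 = 0.863.
The transfer change shifts disposable income by −€30 billion, so first-round consumption changes by c·ΔTR = 0.863 × (−€30 billion) = −€25.89 billion.
Expenditure multiplier = 1/(1 − MPC) = 1/(1 − 0.863) = 1/0.137 ≈ 7.299.
The transfer multiplier is c × k ≈ 6.299, so ΔY = k × (c·ΔTR) = (−€25.89 billion) / 0.137 ≈ −€189 billion.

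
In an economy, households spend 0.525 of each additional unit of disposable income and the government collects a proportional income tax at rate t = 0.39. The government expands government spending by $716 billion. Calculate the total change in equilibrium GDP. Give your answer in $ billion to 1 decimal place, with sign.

Expenditure multiplier = 1/(1 − c(1−t)) = 1/(1 − 0.525×0.61) = 1/0.67975 ≈ 1.471.
ΔY = k × ΔG = (+$716 billion) / 0.67975 ≈ +$1,053.3 billion.

+$1,053.3 billion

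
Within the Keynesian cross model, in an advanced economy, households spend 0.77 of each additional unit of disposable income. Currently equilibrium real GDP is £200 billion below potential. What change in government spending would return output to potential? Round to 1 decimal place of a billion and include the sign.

Spending multiplier = 1/(1 − MPC) = 1/(1 − 0.77) = 1/0.23 ≈ 4.348.
Need ΔY = +£200 billion, so ΔG = ΔY/k = (+£200 billion) × 0.23 = +£46 billion.
The government should increase government spending by £46 billion.

+£46.0 billion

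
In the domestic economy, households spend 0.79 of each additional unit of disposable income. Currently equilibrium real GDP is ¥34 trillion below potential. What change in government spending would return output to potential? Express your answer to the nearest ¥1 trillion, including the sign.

Spending multiplier = 1/(1 − MPC) = 1/(1 − 0.79) = 1/0.21 ≈ 4.762.
Need ΔY = +¥34 trillion, so ΔG = ΔY/k = (+¥34 trillion) × 0.21 ≈ +¥7 trillion.
The government should increase government spending by ¥7 trillion.

+¥7 trillion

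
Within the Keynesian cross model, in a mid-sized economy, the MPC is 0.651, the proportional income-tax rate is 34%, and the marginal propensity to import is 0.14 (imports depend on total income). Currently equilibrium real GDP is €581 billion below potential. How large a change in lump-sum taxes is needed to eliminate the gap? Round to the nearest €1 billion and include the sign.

−€634 billion

Spending multiplier = 1/(1 − c(1−t) + m) = 1/(1 − 0.651×0.66 + 0.14) = 1/0.71034 ≈ 1.408.
Tax multiplier = −c·k = −0.651/0.71034 ≈ −0.916. Need ΔY = +€581 billion, so ΔT = ΔY/(−c·k) = −(+€581 billion) × 0.71034 / 0.651 ≈ −€634 billion.
The government should cut lump-sum taxes by €634 billion.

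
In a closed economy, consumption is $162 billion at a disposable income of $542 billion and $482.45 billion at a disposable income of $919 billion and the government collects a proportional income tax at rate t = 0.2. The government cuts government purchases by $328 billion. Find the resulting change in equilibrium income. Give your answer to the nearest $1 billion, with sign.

MPC = ΔC/ΔYd = (482.45 − 162)/(919 − 542) = 320.45/377 = 0.85.
Government-spending multiplier = 1/(1 − c(1−t)) = 1/(1 − 0.85×0.8) = 1/0.32 = 3.125.
ΔY = k × ΔG = (−$328 billion) / 0.32 = −$1,025 billion.

−$1,025 billion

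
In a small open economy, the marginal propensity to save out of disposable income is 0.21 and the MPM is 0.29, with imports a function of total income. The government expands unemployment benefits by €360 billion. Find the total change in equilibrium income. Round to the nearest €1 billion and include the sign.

MPC = 1 − MPS = 1 − 0.21 = 0.79.
The transfer change shifts disposable income by +€360 billion, so first-round consumption changes by c·ΔTR = 0.79 × (+€360 billion) = +€284.4 billion.
Expenditure multiplier = 1/(1 − c + m) = 1/(1 − 0.79 + 0.29) = 1/0.5 = 2.
The transfer multiplier is c × k = 1.58, so ΔY = k × (c·ΔTR) = (+€284.4 billion) / 0.5 ≈ +€569 billion.

+€569 billion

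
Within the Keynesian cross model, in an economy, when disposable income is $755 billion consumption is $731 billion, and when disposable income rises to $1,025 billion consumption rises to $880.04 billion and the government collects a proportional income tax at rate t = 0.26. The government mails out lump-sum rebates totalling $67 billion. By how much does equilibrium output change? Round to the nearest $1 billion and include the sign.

MPC = ΔC/ΔYd = (880.04 − 731)/(1,025 − 755) = 149.04/270 = 0.552.
A lump-sum tax change of −$67 billion shifts disposable income by +$67 billion; first-round consumption changes by −c × ΔT = −0.552 × (−$67 billion) = +$36.984 billion.
Expenditure multiplier = 1/(1 − c(1−t)) = 1/(1 − 0.552×0.74) = 1/0.59152 ≈ 1.691.
The tax multiplier is −c × k ≈ −0.933, so ΔY = k × (−c·ΔT) = (+$36.984 billion) / 0.59152 ≈ +$63 billion.

+$63 billion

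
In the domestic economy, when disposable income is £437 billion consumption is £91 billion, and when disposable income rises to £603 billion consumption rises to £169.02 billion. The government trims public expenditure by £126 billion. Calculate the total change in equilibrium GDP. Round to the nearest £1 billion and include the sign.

MPC = ΔC/ΔYd = (169.02 − 91)/(603 − 437) = 78.02/166 = 0.47.
Government-spending multiplier = 1/(1 − MPC) = 1/(1 − 0.47) = 1/0.53 ≈ 1.887.
ΔY = k × ΔG = (−£126 billion) / 0.53 ≈ −£238 billion.

−£238 billion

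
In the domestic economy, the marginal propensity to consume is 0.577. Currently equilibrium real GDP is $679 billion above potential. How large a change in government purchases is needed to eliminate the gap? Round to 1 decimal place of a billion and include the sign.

−$287.2 billion

Spending multiplier = 1/(1 − MPC) = 1/(1 − 0.577) = 1/0.423 ≈ 2.364.
Need ΔY = −$679 billion, so ΔG = ΔY/k = (−$679 billion) × 0.423 ≈ −$287.2 billion.
The government should cut government purchases by $287.2 billion.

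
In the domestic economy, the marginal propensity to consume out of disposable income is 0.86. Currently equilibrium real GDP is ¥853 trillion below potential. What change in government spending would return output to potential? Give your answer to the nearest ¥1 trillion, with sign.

Spending multiplier = 1/(1 − MPC) = 1/(1 − 0.86) = 1/0.14 ≈ 7.143.
Need ΔY = +¥853 trillion, so ΔG = ΔY/k = (+¥853 trillion) × 0.14 ≈ +¥119 trillion.
The government should increase government spending by ¥119 trillion.

+¥119 trillion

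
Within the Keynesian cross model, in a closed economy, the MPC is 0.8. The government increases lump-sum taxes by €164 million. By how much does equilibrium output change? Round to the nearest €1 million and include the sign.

−€656 million

A lump-sum tax change of +€164 million shifts disposable income by −€164 million; first-round consumption changes by −c × ΔT = −0.8 × (+€164 million) = −€131.2 million.
Expenditure multiplier = 1/(1 − MPC) = 1/(1 − 0.8) = 1/0.2 = 5.
The tax multiplier is −c × k = −4, so ΔY = k × (−c·ΔT) = (−€131.2 million) / 0.2 = −€656 million.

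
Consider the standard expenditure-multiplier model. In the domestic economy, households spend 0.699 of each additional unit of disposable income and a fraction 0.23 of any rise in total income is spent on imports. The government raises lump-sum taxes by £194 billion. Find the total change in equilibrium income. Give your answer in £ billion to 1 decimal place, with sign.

A lump-sum tax change of +£194 billion shifts disposable income by −£194 billion; first-round consumption changes by −c × ΔT = −0.699 × (+£194 billion) = −£135.606 billion.
Expenditure multiplier = 1/(1 − c + m) = 1/(1 − 0.699 + 0.23) = 1/0.531 ≈ 1.883.
The tax multiplier is −c × k ≈ −1.316, so ΔY = k × (−c·ΔT) = (−£135.606 billion) / 0.531 ≈ −£255.4 billion.

−£255.4 billion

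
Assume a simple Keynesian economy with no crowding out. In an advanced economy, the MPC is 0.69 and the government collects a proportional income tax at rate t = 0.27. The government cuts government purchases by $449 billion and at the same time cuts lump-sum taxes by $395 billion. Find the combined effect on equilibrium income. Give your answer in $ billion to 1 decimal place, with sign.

Expenditure multiplier = 1/(1 − c(1−t)) = 1/(1 − 0.69×0.73) = 1/0.4963 ≈ 2.015.
ΔG contributes k·ΔG = (−$449 billion) / 0.4963 ≈ −$904.7 billion.
ΔT of −$395 billion changes first-round spending by −c·ΔT = +$272.55 billion, contributing k·(−c·ΔT) = (+$272.55 billion) / 0.4963 ≈ +$549.2 billion.
Net ΔY = k(ΔG − c·ΔT) = (−$176.45 billion) / 0.4963 ≈ −$355.5 billion.

−$355.5 billion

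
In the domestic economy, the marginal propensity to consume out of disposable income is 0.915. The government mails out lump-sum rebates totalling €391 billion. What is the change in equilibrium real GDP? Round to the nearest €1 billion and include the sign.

+€4,209 billion

A lump-sum tax change of −€391 billion shifts disposable income by +€391 billion; first-round consumption changes by −c × ΔT = −0.915 × (−€391 billion) = +€357.765 billion.
Expenditure multiplier = 1/(1 − MPC) = 1/(1 − 0.915) = 1/0.085 ≈ 11.765.
The tax multiplier is −c × k ≈ −10.765, so ΔY = k × (−c·ΔT) = (+€357.765 billion) / 0.085 = +€4,209 billion.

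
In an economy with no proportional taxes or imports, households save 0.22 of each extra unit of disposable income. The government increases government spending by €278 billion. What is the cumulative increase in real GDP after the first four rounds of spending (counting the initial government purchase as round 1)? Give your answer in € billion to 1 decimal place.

€795.9 billion

MPC = 1 − MPS = 1 − 0.22 = 0.78.
Round 1 adds ΔG = €278 billion; each later round is MPC = 0.78 times the previous.
After 4 rounds: 278 + 216.84 + 169.1352 + 131.925456 = ΔG·(1 − c^4)/(1 − c) = 278 × (1 − 0.37015056)/0.22 ≈ €795.9 billion.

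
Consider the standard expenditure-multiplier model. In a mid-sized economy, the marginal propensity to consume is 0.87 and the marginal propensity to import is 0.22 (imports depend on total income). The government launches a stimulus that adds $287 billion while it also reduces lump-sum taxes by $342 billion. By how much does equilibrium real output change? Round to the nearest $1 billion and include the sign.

+$1,670 billion

Expenditure multiplier = 1/(1 − c + m) = 1/(1 − 0.87 + 0.22) = 1/0.35 ≈ 2.857.
ΔG contributes k·ΔG = (+$287 billion) / 0.35 = +$820 billion.
ΔT of −$342 billion changes first-round spending by −c·ΔT = +$297.54 billion, contributing k·(−c·ΔT) = (+$297.54 billion) / 0.35 ≈ +$850.1 billion.
Net ΔY = k(ΔG − c·ΔT) = (+$584.54 billion) / 0.35 ≈ +$1,670 billion.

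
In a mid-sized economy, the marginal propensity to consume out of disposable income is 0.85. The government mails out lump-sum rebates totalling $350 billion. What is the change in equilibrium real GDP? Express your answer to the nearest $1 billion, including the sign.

+$1,983 billion

A lump-sum tax change of −$350 billion shifts disposable income by +$350 billion; first-round consumption changes by −c × ΔT = −0.85 × (−$350 billion) = +$297.5 billion.
Expenditure multiplier = 1/(1 − MPC) = 1/(1 − 0.85) = 1/0.15 ≈ 6.667.
The tax multiplier is −c × k ≈ −5.667, so ΔY = k × (−c·ΔT) = (+$297.5 billion) / 0.15 ≈ +$1,983 billion.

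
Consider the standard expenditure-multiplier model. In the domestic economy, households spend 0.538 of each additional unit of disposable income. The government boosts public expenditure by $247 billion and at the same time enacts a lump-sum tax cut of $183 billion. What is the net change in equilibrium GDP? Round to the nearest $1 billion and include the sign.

Expenditure multiplier = 1/(1 − MPC) = 1/(1 − 0.538) = 1/0.462 ≈ 2.165.
ΔG contributes k·ΔG = (+$247 billion) / 0.462 ≈ +$534.6 billion.
ΔT of −$183 billion changes first-round spending by −c·ΔT = +$98.454 billion, contributing k·(−c·ΔT) = (+$98.454 billion) / 0.462 ≈ +$213.1 billion.
Net ΔY = k(ΔG − c·ΔT) = (+$345.454 billion) / 0.462 ≈ +$748 billion.

+$748 billion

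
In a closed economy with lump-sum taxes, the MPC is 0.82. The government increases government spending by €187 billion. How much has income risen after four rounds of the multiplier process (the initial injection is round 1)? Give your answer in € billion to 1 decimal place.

Round 1 adds ΔG = €187 billion; each later round is MPC = 0.82 times the previous.
After 4 rounds: 187 + 153.34 + 125.7388 + 103.105816 = ΔG·(1 − c^4)/(1 − c) = 187 × (1 − 0.45212176)/0.18 ≈ €569.2 billion.

€569.2 billion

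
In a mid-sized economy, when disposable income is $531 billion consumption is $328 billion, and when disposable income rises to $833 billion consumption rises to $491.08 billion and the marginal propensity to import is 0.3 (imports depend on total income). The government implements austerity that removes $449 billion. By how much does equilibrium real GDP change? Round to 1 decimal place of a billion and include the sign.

−$590.8 billion

MPC = ΔC/ΔYd = (491.08 − 328)/(833 − 531) = 163.08/302 = 0.54.
Spending multiplier = 1/(1 − c + m) = 1/(1 − 0.54 + 0.3) = 1/0.76 ≈ 1.316.
ΔY = k × ΔG = (−$449 billion) / 0.76 ≈ −$590.8 billion.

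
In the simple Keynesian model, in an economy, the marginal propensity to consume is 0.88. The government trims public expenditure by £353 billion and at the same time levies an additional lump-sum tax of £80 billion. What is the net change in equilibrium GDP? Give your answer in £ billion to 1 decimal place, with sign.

−£3,528.3 billion

Expenditure multiplier = 1/(1 − MPC) = 1/(1 − 0.88) = 1/0.12 ≈ 8.333.
ΔG contributes k·ΔG = (−£353 billion) / 0.12 ≈ −£2,941.7 billion.
ΔT of +£80 billion changes first-round spending by −c·ΔT = −£70.4 billion, contributing k·(−c·ΔT) = (−£70.4 billion) / 0.12 ≈ −£586.7 billion.
Net ΔY = k(ΔG − c·ΔT) = (−£423.4 billion) / 0.12 ≈ −£3,528.3 billion.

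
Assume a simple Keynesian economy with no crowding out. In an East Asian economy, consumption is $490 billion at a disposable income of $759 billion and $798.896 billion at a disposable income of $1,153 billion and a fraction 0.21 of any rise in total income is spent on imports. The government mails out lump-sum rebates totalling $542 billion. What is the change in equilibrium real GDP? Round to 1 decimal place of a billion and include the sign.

+$997.5 billion

MPC = ΔC/ΔYd = (798.896 − 490)/(1,153 − 759) = 308.896/394 = 0.784.
A lump-sum tax change of −$542 billion shifts disposable income by +$542 billion; first-round consumption changes by −c × ΔT = −0.784 × (−$542 billion) = +$424.928 billion.
Expenditure multiplier = 1/(1 − c + m) = 1/(1 − 0.784 + 0.21) = 1/0.426 ≈ 2.347.
The tax multiplier is −c × k ≈ −1.84, so ΔY = k × (−c·ΔT) = (+$424.928 billion) / 0.426 ≈ +$997.5 billion.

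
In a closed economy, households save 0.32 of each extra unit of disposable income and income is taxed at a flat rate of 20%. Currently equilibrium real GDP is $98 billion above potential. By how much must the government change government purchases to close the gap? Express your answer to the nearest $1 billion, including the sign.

MPC = 1 − MPS = 1 − 0.32 = 0.68.
Spending multiplier = 1/(1 − c(1−t)) = 1/(1 − 0.68×0.8) = 1/0.456 ≈ 2.193.
Need ΔY = −$98 billion, so ΔG = ΔY/k = (−$98 billion) × 0.456 ≈ −$45 billion.
The government should cut government purchases by $45 billion.

−$45 billion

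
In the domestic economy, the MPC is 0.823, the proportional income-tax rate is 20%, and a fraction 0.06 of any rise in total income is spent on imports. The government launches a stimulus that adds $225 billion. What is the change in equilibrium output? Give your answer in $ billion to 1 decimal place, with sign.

+$560.3 billion

Spending multiplier = 1/(1 − c(1−t) + m) = 1/(1 − 0.823×0.8 + 0.06) = 1/0.4016 ≈ 2.49.
ΔY = k × ΔG = (+$225 billion) / 0.4016 ≈ +$560.3 billion.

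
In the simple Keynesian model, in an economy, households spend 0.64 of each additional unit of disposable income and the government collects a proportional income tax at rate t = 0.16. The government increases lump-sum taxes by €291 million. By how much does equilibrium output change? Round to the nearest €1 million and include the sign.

−€403 million

A lump-sum tax change of +€291 million shifts disposable income by −€291 million; first-round consumption changes by −c × ΔT = −0.64 × (+€291 million) = −€186.24 million.
Expenditure multiplier = 1/(1 − c(1−t)) = 1/(1 − 0.64×0.84) = 1/0.4624 ≈ 2.163.
The tax multiplier is −c × k ≈ −1.384, so ΔY = k × (−c·ΔT) = (−€186.24 million) / 0.4624 ≈ −€403 million.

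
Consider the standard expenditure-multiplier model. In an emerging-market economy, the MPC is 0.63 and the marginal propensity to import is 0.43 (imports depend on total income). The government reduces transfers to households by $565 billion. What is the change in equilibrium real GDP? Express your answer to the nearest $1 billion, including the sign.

The transfer change shifts disposable income by −$565 billion, so first-round consumption changes by c·ΔTR = 0.63 × (−$565 billion) = −$355.95 billion.
Expenditure multiplier = 1/(1 − c + m) = 1/(1 − 0.63 + 0.43) = 1/0.8 = 1.25.
The transfer multiplier is c × k ≈ 0.788, so ΔY = k × (c·ΔTR) = (−$355.95 billion) / 0.8 ≈ −$445 billion.

−$445 billion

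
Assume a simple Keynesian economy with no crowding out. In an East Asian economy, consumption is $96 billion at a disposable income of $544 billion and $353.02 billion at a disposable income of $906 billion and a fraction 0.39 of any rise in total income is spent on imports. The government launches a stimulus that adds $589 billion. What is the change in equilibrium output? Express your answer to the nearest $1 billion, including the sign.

+$866 billion

MPC = ΔC/ΔYd = (353.02 − 96)/(906 − 544) = 257.02/362 = 0.71.
Spending multiplier = 1/(1 − c + m) = 1/(1 − 0.71 + 0.39) = 1/0.68 ≈ 1.471.
ΔY = k × ΔG = (+$589 billion) / 0.68 ≈ +$866 billion.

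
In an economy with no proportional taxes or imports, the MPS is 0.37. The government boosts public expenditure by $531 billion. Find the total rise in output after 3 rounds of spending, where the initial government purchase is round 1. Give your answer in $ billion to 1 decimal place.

MPC = 1 − MPS = 1 − 0.37 = 0.63.
Round 1 adds ΔG = $531 billion; each later round is MPC = 0.63 times the previous.
After 3 rounds: 531 + 334.53 + 210.7539 = ΔG·(1 − c^3)/(1 − c) = 531 × (1 − 0.250047)/0.37 ≈ $1,076.3 billion.

$1,076.3 billion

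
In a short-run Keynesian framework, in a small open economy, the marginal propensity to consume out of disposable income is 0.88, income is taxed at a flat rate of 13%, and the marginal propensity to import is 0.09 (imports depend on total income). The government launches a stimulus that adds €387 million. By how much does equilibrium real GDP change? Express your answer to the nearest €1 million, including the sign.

Spending multiplier = 1/(1 − c(1−t) + m) = 1/(1 − 0.88×0.87 + 0.09) = 1/0.3244 ≈ 3.083.
ΔY = k × ΔG = (+€387 million) / 0.3244 ≈ +€1,193 million.

+€1,193 million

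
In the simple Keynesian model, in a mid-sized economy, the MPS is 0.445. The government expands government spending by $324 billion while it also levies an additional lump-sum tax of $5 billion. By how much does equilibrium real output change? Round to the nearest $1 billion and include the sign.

MPC = 1 − MPS = 1 − 0.445 = 0.555.
Expenditure multiplier = 1/(1 − MPC) = 1/(1 − 0.555) = 1/0.445 ≈ 2.247.
ΔG contributes k·ΔG = (+$324 billion) / 0.445 ≈ +$728.1 billion.
ΔT of +$5 billion changes first-round spending by −c·ΔT = −$2.775 billion, contributing k·(−c·ΔT) = (−$2.775 billion) / 0.445 ≈ −$6.2 billion.
Net ΔY = k(ΔG − c·ΔT) = (+$321.225 billion) / 0.445 ≈ +$722 billion.

+$722 billion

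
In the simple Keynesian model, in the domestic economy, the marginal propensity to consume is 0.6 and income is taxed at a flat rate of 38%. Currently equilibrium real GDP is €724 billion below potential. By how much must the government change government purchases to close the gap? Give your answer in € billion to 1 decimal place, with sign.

Spending multiplier = 1/(1 − c(1−t)) = 1/(1 − 0.6×0.62) = 1/0.628 ≈ 1.592.
Need ΔY = +€724 billion, so ΔG = ΔY/k = (+€724 billion) × 0.628 ≈ +€454.7 billion.
The government should increase government purchases by €454.7 billion.

+€454.7 billion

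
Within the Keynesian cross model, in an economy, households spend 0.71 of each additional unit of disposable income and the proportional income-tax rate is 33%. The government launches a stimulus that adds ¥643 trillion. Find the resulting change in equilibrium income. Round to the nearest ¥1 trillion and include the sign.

Spending multiplier = 1/(1 − c(1−t)) = 1/(1 − 0.71×0.67) = 1/0.5243 ≈ 1.907.
ΔY = k × ΔG = (+¥643 trillion) / 0.5243 ≈ +¥1,226 trillion.

+¥1,226 trillion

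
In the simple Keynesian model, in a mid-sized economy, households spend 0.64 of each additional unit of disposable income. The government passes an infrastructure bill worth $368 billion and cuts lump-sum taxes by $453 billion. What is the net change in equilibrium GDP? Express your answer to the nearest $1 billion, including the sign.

Expenditure multiplier = 1/(1 − MPC) = 1/(1 − 0.64) = 1/0.36 ≈ 2.778.
ΔG contributes k·ΔG = (+$368 billion) / 0.36 ≈ +$1,022.2 billion.
ΔT of −$453 billion changes first-round spending by −c·ΔT = +$289.92 billion, contributing k·(−c·ΔT) = (+$289.92 billion) / 0.36 ≈ +$805.3 billion.
Net ΔY = k(ΔG − c·ΔT) = (+$657.92 billion) / 0.36 ≈ +$1,828 billion.

+$1,828 billion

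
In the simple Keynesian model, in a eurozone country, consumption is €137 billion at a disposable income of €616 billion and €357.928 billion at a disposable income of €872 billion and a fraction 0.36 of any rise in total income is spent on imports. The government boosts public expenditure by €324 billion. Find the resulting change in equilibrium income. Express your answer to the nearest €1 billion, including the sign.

MPC = ΔC/ΔYd = (357.928 − 137)/(872 − 616) = 220.928/256 = 0.863.
Spending multiplier = 1/(1 − c + m) = 1/(1 − 0.863 + 0.36) = 1/0.497 ≈ 2.012.
ΔY = k × ΔG = (+€324 billion) / 0.497 ≈ +€652 billion.

+€652 billion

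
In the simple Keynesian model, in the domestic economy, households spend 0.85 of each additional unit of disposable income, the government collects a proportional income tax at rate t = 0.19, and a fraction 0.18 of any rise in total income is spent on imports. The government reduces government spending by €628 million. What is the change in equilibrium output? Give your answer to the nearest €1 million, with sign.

−€1,278 million

Spending multiplier = 1/(1 − c(1−t) + m) = 1/(1 − 0.85×0.81 + 0.18) = 1/0.4915 ≈ 2.035.
ΔY = k × ΔG = (−€628 million) / 0.4915 ≈ −€1,278 million.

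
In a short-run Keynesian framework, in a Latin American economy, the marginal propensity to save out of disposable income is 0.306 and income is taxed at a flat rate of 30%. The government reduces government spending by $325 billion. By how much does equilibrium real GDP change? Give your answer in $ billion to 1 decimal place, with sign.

MPC = 1 − MPS = 1 − 0.306 = 0.694.
Expenditure multiplier = 1/(1 − c(1−t)) = 1/(1 − 0.694×0.7) = 1/0.5142 ≈ 1.945.
ΔY = k × ΔG = (−$325 billion) / 0.5142 ≈ −$632 billion.

−$632.0 billion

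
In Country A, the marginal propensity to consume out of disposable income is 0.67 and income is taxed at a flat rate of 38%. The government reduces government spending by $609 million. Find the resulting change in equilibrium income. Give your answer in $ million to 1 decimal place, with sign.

−$1,041.7 million

Spending multiplier = 1/(1 − c(1−t)) = 1/(1 − 0.67×0.62) = 1/0.5846 ≈ 1.711.
ΔY = k × ΔG = (−$609 million) / 0.5846 ≈ −$1,041.7 million.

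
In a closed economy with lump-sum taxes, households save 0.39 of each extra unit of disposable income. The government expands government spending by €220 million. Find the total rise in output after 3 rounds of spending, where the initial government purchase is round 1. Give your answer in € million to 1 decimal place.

MPC = 1 − MPS = 1 − 0.39 = 0.61.
Round 1 adds ΔG = €220 million; each later round is MPC = 0.61 times the previous.
After 3 rounds: 220 + 134.2 + 81.862 = ΔG·(1 − c^3)/(1 − c) = 220 × (1 − 0.226981)/0.39 ≈ €436.1 million.

€436.1 million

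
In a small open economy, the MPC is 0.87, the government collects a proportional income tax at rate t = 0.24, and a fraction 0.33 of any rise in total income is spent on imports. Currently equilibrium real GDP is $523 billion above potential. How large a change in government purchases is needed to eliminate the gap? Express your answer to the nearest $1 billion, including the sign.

Spending multiplier = 1/(1 − c(1−t) + m) = 1/(1 − 0.87×0.76 + 0.33) = 1/0.6688 ≈ 1.495.
Need ΔY = −$523 billion, so ΔG = ΔY/k = (−$523 billion) × 0.6688 ≈ −$350 billion.
The government should cut government purchases by $350 billion.

−$350 billion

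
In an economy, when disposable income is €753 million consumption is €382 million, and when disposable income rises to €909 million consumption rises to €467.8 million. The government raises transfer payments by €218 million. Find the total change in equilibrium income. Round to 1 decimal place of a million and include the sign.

+€266.4 million

MPC = ΔC/ΔYd = (467.8 − 382)/(909 − 753) = 85.8/156 = 0.55.
The transfer change shifts disposable income by +€218 million, so first-round consumption changes by c·ΔTR = 0.55 × (+€218 million) = +€119.9 million.
Expenditure multiplier = 1/(1 − MPC) = 1/(1 − 0.55) = 1/0.45 ≈ 2.222.
The transfer multiplier is c × k ≈ 1.222, so ΔY = k × (c·ΔTR) = (+€119.9 million) / 0.45 ≈ +€266.4 million.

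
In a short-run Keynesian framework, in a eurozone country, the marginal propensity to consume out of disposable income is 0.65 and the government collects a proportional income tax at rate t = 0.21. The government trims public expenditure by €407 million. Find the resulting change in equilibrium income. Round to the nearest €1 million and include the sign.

−€837 million

Spending multiplier = 1/(1 − c(1−t)) = 1/(1 − 0.65×0.79) = 1/0.4865 ≈ 2.055.
ΔY = k × ΔG = (−€407 million) / 0.4865 ≈ −€837 million.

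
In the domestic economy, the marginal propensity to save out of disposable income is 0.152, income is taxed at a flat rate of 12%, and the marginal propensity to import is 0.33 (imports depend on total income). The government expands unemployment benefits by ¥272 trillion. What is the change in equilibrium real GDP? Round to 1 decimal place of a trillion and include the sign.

+¥395.1 trillion

MPC = 1 − MPS = 1 − 0.152 = 0.848.
The transfer change shifts disposable income by +¥272 trillion, so first-round consumption changes by c·ΔTR = 0.848 × (+¥272 trillion) = +¥230.656 trillion.
Expenditure multiplier = 1/(1 − c(1−t) + m) = 1/(1 − 0.848×0.88 + 0.33) = 1/0.58376 ≈ 1.713.
The transfer multiplier is c × k ≈ 1.453, so ΔY = k × (c·ΔTR) = (+¥230.656 trillion) / 0.58376 ≈ +¥395.1 trillion.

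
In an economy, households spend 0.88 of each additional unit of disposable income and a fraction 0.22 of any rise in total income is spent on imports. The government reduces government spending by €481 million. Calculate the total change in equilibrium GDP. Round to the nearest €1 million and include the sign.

−€1,415 million

Government-spending multiplier = 1/(1 − c + m) = 1/(1 − 0.88 + 0.22) = 1/0.34 ≈ 2.941.
ΔY = k × ΔG = (−€481 million) / 0.34 ≈ −€1,415 million.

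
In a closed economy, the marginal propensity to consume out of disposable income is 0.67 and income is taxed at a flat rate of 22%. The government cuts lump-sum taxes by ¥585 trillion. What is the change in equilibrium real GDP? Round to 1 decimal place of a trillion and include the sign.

+¥821.0 trillion

A lump-sum tax change of −¥585 trillion shifts disposable income by +¥585 trillion; first-round consumption changes by −c × ΔT = −0.67 × (−¥585 trillion) = +¥391.95 trillion.
Expenditure multiplier = 1/(1 − c(1−t)) = 1/(1 − 0.67×0.78) = 1/0.4774 ≈ 2.095.
The tax multiplier is −c × k ≈ −1.403, so ΔY = k × (−c·ΔT) = (+¥391.95 trillion) / 0.4774 ≈ +¥821 trillion.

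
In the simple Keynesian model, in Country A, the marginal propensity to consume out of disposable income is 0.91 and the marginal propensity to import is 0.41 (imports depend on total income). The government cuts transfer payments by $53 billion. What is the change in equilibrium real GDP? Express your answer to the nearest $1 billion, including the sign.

The transfer change shifts disposable income by −$53 billion, so first-round consumption changes by c·ΔTR = 0.91 × (−$53 billion) = −$48.23 billion.
Expenditure multiplier = 1/(1 − c + m) = 1/(1 − 0.91 + 0.41) = 1/0.5 = 2.
The transfer multiplier is c × k = 1.82, so ΔY = k × (c·ΔTR) = (−$48.23 billion) / 0.5 ≈ −$96 billion.

−$96 billion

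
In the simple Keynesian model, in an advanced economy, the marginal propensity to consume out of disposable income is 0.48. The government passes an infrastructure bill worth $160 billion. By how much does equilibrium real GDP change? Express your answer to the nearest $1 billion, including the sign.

+$308 billion

Expenditure multiplier = 1/(1 − MPC) = 1/(1 − 0.48) = 1/0.52 ≈ 1.923.
ΔY = k × ΔG = (+$160 billion) / 0.52 ≈ +$308 billion.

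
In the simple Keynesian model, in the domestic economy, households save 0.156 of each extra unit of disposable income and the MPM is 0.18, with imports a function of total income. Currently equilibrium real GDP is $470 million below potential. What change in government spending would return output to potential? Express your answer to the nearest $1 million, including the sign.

+$158 million

MPC = 1 − MPS = 1 − 0.156 = 0.844.
Spending multiplier = 1/(1 − c + m) = 1/(1 − 0.844 + 0.18) = 1/0.336 ≈ 2.976.
Need ΔY = +$470 million, so ΔG = ΔY/k = (+$470 million) × 0.336 ≈ +$158 million.
The government should increase government spending by $158 million.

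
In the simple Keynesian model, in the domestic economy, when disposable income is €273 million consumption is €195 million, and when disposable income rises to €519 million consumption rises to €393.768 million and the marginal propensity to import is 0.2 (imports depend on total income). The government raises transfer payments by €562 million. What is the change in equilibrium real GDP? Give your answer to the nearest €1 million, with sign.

MPC = ΔC/ΔYd = (393.768 − 195)/(519 − 273) = 198.768/246 = 0.808.
The transfer change shifts disposable income by +€562 million, so first-round consumption changes by c·ΔTR = 0.808 × (+€562 million) = +€454.096 million.
Expenditure multiplier = 1/(1 − c + m) = 1/(1 − 0.808 + 0.2) = 1/0.392 ≈ 2.551.
The transfer multiplier is c × k ≈ 2.061, so ΔY = k × (c·ΔTR) = (+€454.096 million) / 0.392 ≈ +€1,158 million.

+€1,158 million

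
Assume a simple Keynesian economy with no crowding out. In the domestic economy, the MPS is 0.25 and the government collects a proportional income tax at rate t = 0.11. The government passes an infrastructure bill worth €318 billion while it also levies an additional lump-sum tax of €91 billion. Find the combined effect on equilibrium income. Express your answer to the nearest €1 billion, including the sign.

+€751 billion

MPC = 1 − MPS = 1 − 0.25 = 0.75.
Expenditure multiplier = 1/(1 − c(1−t)) = 1/(1 − 0.75×0.89) = 1/0.3325 ≈ 3.008.
ΔG contributes k·ΔG = (+€318 billion) / 0.3325 ≈ +€956.4 billion.
ΔT of +€91 billion changes first-round spending by −c·ΔT = −€68.25 billion, contributing k·(−c·ΔT) = (−€68.25 billion) / 0.3325 ≈ −€205.3 billion.
Net ΔY = k(ΔG − c·ΔT) = (+€249.75 billion) / 0.3325 ≈ +€751 billion.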